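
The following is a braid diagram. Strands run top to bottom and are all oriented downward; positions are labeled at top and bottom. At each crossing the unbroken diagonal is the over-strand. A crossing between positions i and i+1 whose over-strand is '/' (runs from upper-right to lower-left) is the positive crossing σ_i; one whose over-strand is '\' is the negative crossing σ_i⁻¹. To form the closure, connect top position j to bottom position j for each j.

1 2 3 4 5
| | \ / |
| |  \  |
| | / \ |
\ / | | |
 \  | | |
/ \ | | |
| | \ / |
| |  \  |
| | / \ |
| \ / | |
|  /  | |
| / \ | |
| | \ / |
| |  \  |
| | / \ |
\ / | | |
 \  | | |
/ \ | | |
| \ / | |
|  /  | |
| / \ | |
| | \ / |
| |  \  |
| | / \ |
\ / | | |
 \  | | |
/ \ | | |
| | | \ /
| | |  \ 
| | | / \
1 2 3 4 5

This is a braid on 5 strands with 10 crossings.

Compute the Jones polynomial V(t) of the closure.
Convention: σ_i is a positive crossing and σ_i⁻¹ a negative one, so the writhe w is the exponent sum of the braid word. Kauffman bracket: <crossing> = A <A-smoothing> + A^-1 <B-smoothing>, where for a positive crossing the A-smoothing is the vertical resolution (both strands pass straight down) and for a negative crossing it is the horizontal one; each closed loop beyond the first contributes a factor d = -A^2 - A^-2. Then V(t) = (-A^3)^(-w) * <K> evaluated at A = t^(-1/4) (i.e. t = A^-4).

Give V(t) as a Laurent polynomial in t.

1 - 2*t^-1 + 4*t^-2 - 5*t^-3 + 7*t^-4 - 7*t^-5 + 6*t^-6 - 5*t^-7 + 3*t^-8 - t^-9

Derivation:
Reading the diagram top to bottom ('/'-over between positions i,i+1 = s_i, '\'-over = s_i^-1): braid word = s3^-1 s1^-1 s3^-1 s2 s3^-1 s1^-1 s2 s3^-1 s1^-1 s4^-1.
The presented braid s3^-1 s1^-1 s3^-1 s2 s3^-1 s1^-1 s2 s3^-1 s1^-1 s4^-1 on 5 strands reduces by inverse Markov moves (closure unchanged at each step):
  Destabilize: the word has the form β·s4^-1 where s4^-1 occurs only as the final letter (β ∈ B_4); drop it and the last strand → 4 strands.
Reduced to β = s3^-1 s1^-1 s3^-1 s2 s3^-1 s1^-1 s2 s3^-1 s1^-1 on 4 strands, 9 crossings.
Compute on β:
Braid: s3^-1 s1^-1 s3^-1 s2 s3^-1 s1^-1 s2 s3^-1 s1^-1 on 4 strands, 9 crossings.
Writhe w = (#positive) - (#negative) = 2 - 7 = -5.
Enumerate smoothing states for the bracket polynomial. There are 2^9 = 512 states.
For each crossing: s=0 is the vertical smoothing, s=1 horizontal. Crossing k contributes A^(sign_k * (1 - 2*s_k)); loop factor d = -A^2 - A^-2.
Tabulate the states by total A-exponent and number of loops L (A-exp: L × count):
  A^9: L=7 ×1
  A^7: L=6 ×9
  A^5: L=5 ×36
  A^3: L=4 ×83, L=6 ×1
  A^1: L=3 ×118, L=5 ×8
  A^-1: L=2 ×100, L=4 ×26
  A^-3: L=1 ×41, L=3 ×42, L=5 ×1
  A^-5: L=2 ×31, L=4 ×5
  A^-7: L=3 ×9
  A^-9: L=4 ×1
Each group contributes A^e * Σ count * d^(L-1):
Powers of d = -A^2 - A^-2: d^2 = A^4 + 2 + A^-4; d^3 = -A^6 - 3*A^2 - 3*A^-2 - A^-6; d^4 = A^8 + 4*A^4 + 6 + 4*A^-4 + A^-8; d^5 = -A^10 - 5*A^6 - 10*A^2 - 10*A^-2 - 5*A^-6 - A^-10; d^6 = A^12 + 6*A^8 + 15*A^4 + 20 + 15*A^-4 + 6*A^-8 + A^-12.
  A^9 * (d^6) = A^21 + 6*A^17 + 15*A^13 + 20*A^9 + 15*A^5 + 6*A + A^-3
  A^7 * (9*d^5) = -9*A^17 - 45*A^13 - 90*A^9 - 90*A^5 - 45*A - 9*A^-3
  A^5 * (36*d^4) = 36*A^13 + 144*A^9 + 216*A^5 + 144*A + 36*A^-3
  A^3 * (83*d^3 + d^5) = -A^13 - 88*A^9 - 259*A^5 - 259*A - 88*A^-3 - A^-7
  A^1 * (118*d^2 + 8*d^4) = 8*A^9 + 150*A^5 + 284*A + 150*A^-3 + 8*A^-7
  A^-1 * (100*d + 26*d^3) = -26*A^5 - 178*A - 178*A^-3 - 26*A^-7
  A^-3 * (41 + 42*d^2 + d^4) = A^5 + 46*A + 131*A^-3 + 46*A^-7 + A^-11
  A^-5 * (31*d + 5*d^3) = -5*A - 46*A^-3 - 46*A^-7 - 5*A^-11
  A^-7 * (9*d^2) = 9*A^-3 + 18*A^-7 + 9*A^-11
  A^-9 * (d^3) = -A^-3 - 3*A^-7 - 3*A^-11 - A^-15
Summing the groups: <K> = A^21 - 3*A^17 + 5*A^13 - 6*A^9 + 7*A^5 - 7*A + 5*A^-3 - 4*A^-7 + 2*A^-11 - A^-15
Normalise by the writhe: (-A^3)^(-w) = (-A^3)^(5) = -A^15, so f(A) = -A^15 * <K> = -A^36 + 3*A^32 - 5*A^28 + 6*A^24 - 7*A^20 + 7*A^16 - 5*A^12 + 4*A^8 - 2*A^4 + 1.
Substitute A = t^(-1/4), i.e. A^e → t^(-e/4): V(t) = 1 - 2*t^-1 + 4*t^-2 - 5*t^-3 + 7*t^-4 - 7*t^-5 + 6*t^-6 - 5*t^-7 + 3*t^-8 - t^-9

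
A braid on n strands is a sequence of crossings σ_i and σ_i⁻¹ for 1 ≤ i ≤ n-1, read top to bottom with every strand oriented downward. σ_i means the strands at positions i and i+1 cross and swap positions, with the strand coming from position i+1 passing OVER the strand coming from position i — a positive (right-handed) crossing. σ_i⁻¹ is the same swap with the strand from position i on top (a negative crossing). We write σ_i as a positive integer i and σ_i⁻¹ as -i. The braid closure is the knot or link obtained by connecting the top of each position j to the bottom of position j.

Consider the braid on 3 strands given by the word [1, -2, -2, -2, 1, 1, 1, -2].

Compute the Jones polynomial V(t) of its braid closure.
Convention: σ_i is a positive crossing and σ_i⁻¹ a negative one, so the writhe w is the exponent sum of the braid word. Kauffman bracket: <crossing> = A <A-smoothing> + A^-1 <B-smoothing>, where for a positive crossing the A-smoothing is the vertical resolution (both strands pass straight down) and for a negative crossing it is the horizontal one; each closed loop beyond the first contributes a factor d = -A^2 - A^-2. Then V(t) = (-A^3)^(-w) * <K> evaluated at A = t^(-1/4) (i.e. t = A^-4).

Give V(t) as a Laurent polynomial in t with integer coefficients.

Braid: s1 s2^-1 s2^-1 s2^-1 s1 s1 s1 s2^-1 on 3 strands, 8 crossings.
Writhe w = (#positive) - (#negative) = 4 - 4 = 0.
Enumerate smoothing states for the bracket polynomial. There are 2^8 = 256 states.
Each crossing splits two ways (0=vertical, 1=horizontal). The state's weight is A^(#A-smoothings - #B-smoothings) * d^(loops - 1).
Tabulate the states by total A-exponent and number of loops L (A-exp: L × count):
  A^8: L=5 ×1
  A^6: L=4 ×8
  A^4: L=3 ×25, L=5 ×3
  A^2: L=2 ×37, L=4 ×18, L=6 ×1
  A^0: L=1 ×25, L=3 ×37, L=5 ×8
  A^-2: L=2 ×37, L=4 ×18, L=6 ×1
  A^-4: L=3 ×25, L=5 ×3
  A^-6: L=4 ×8
  A^-8: L=5 ×1
Each group contributes A^e * Σ count * d^(L-1):
Powers of d = -A^2 - A^-2: d^2 = A^4 + 2 + A^-4; d^3 = -A^6 - 3*A^2 - 3*A^-2 - A^-6; d^4 = A^8 + 4*A^4 + 6 + 4*A^-4 + A^-8; d^5 = -A^10 - 5*A^6 - 10*A^2 - 10*A^-2 - 5*A^-6 - A^-10.
  A^8 * (d^4) = A^16 + 4*A^12 + 6*A^8 + 4*A^4 + 1
  A^6 * (8*d^3) = -8*A^12 - 24*A^8 - 24*A^4 - 8
  A^4 * (25*d^2 + 3*d^4) = 3*A^12 + 37*A^8 + 68*A^4 + 37 + 3*A^-4
  A^2 * (37*d + 18*d^3 + d^5) = -A^12 - 23*A^8 - 101*A^4 - 101 - 23*A^-4 - A^-8
  A^0 * (25 + 37*d^2 + 8*d^4) = 8*A^8 + 69*A^4 + 147 + 69*A^-4 + 8*A^-8
  A^-2 * (37*d + 18*d^3 + d^5) = -A^8 - 23*A^4 - 101 - 101*A^-4 - 23*A^-8 - A^-12
  A^-4 * (25*d^2 + 3*d^4) = 3*A^4 + 37 + 68*A^-4 + 37*A^-8 + 3*A^-12
  A^-6 * (8*d^3) = -8 - 24*A^-4 - 24*A^-8 - 8*A^-12
  A^-8 * (d^4) = 1 + 4*A^-4 + 6*A^-8 + 4*A^-12 + A^-16
Summing the groups: <K> = A^16 - 2*A^12 + 3*A^8 - 4*A^4 + 5 - 4*A^-4 + 3*A^-8 - 2*A^-12 + A^-16
Normalise by the writhe: (-A^3)^(-w) = (-A^3)^(0) = 1, so f(A) = 1 * <K> = A^16 - 2*A^12 + 3*A^8 - 4*A^4 + 5 - 4*A^-4 + 3*A^-8 - 2*A^-12 + A^-16.
Substitute A = t^(-1/4), i.e. A^e → t^(-e/4): V(t) = t^4 - 2*t^3 + 3*t^2 - 4*t + 5 - 4*t^-1 + 3*t^-2 - 2*t^-3 + t^-4

Answer: t^4 - 2*t^3 + 3*t^2 - 4*t + 5 - 4*t^-1 + 3*t^-2 - 2*t^-3 + t^-4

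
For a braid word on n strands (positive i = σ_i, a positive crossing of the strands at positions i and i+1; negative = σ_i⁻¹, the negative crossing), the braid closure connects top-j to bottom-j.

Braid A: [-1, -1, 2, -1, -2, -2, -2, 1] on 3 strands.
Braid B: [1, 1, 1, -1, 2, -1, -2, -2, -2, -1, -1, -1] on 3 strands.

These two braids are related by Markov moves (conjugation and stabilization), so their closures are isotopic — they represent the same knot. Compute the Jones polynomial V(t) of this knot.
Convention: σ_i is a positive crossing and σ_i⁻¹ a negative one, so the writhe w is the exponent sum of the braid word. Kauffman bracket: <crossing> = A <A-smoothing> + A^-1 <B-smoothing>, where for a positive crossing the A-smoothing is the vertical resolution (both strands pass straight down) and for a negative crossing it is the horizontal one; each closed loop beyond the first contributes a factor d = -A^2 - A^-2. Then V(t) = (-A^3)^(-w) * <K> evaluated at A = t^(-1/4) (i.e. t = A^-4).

t^-1 - t^-2 + 2*t^-3 - t^-4 + t^-5 - t^-6

Derivation:
Markov-equivalent braids have isotopic closures, hence identical knot invariants. Strip the Markov moves from each word to reach a common short braid β, then compute V(t) once on β.
Braid A: s1^-1 s1^-1 s2 s1^-1 s2^-1 s2^-1 s2^-1 s1 on 3 strands reduces by inverse Markov moves (closure unchanged at each step):
  Deconjugate: the word is γ·β·γ⁻¹ with γ = s1^-1 (prefix) and γ⁻¹ = s1 (suffix); strip both.
Reduced to β = s1^-1 s2 s1^-1 s2^-1 s2^-1 s2^-1 on 3 strands, 6 crossings.
Braid B: s1 s1 s1 s1^-1 s2 s1^-1 s2^-1 s2^-1 s2^-1 s1^-1 s1^-1 s1^-1 on 3 strands reduces by inverse Markov moves (closure unchanged at each step):
  Deconjugate: the word is γ·β·γ⁻¹ with γ = s1 (prefix) and γ⁻¹ = s1^-1 (suffix); strip both.
  Deconjugate: the word is γ·β·γ⁻¹ with γ = s1 s1 (prefix) and γ⁻¹ = s1^-1 s1^-1 (suffix); strip both.
Reduced to β = s1^-1 s2 s1^-1 s2^-1 s2^-1 s2^-1 on 3 strands, 6 crossings.
Both give the same β = s1^-1 s2 s1^-1 s2^-1 s2^-1 s2^-1 on 3 strands, so one state sum suffices:
Braid: s1^-1 s2 s1^-1 s2^-1 s2^-1 s2^-1 on 3 strands, 6 crossings.
Writhe w = (#positive) - (#negative) = 1 - 5 = -4.
Enumerate smoothing states for the bracket polynomial. There are 2^6 = 64 states.
For each crossing: s=0 is the vertical smoothing, s=1 horizontal. Crossing k contributes A^(sign_k * (1 - 2*s_k)); loop factor d = -A^2 - A^-2.
Tabulate the states by total A-exponent and number of loops L (A-exp: L × count):
  A^6: L=4 ×1
  A^4: L=3 ×6
  A^2: L=2 ×12, L=4 ×3
  A^0: L=1 ×9, L=3 ×10, L=5 ×1
  A^-2: L=2 ×12, L=4 ×3
  A^-4: L=1 ×2, L=3 ×4
  A^-6: L=2 ×1
Each group contributes A^e * Σ count * d^(L-1):
Powers of d = -A^2 - A^-2: d^2 = A^4 + 2 + A^-4; d^3 = -A^6 - 3*A^2 - 3*A^-2 - A^-6; d^4 = A^8 + 4*A^4 + 6 + 4*A^-4 + A^-8.
  A^6 * (d^3) = -A^12 - 3*A^8 - 3*A^4 - 1
  A^4 * (6*d^2) = 6*A^8 + 12*A^4 + 6
  A^2 * (12*d + 3*d^3) = -3*A^8 - 21*A^4 - 21 - 3*A^-4
  A^0 * (9 + 10*d^2 + d^4) = A^8 + 14*A^4 + 35 + 14*A^-4 + A^-8
  A^-2 * (12*d + 3*d^3) = -3*A^4 - 21 - 21*A^-4 - 3*A^-8
  A^-4 * (2 + 4*d^2) = 4 + 10*A^-4 + 4*A^-8
  A^-6 * (d) = -A^-4 - A^-8
Summing the groups: <K> = -A^12 + A^8 - A^4 + 2 - A^-4 + A^-8
Normalise by the writhe: (-A^3)^(-w) = (-A^3)^(4) = A^12, so f(A) = A^12 * <K> = -A^24 + A^20 - A^16 + 2*A^12 - A^8 + A^4.
Substitute A = t^(-1/4), i.e. A^e → t^(-e/4): V(t) = t^-1 - t^-2 + 2*t^-3 - t^-4 + t^-5 - t^-6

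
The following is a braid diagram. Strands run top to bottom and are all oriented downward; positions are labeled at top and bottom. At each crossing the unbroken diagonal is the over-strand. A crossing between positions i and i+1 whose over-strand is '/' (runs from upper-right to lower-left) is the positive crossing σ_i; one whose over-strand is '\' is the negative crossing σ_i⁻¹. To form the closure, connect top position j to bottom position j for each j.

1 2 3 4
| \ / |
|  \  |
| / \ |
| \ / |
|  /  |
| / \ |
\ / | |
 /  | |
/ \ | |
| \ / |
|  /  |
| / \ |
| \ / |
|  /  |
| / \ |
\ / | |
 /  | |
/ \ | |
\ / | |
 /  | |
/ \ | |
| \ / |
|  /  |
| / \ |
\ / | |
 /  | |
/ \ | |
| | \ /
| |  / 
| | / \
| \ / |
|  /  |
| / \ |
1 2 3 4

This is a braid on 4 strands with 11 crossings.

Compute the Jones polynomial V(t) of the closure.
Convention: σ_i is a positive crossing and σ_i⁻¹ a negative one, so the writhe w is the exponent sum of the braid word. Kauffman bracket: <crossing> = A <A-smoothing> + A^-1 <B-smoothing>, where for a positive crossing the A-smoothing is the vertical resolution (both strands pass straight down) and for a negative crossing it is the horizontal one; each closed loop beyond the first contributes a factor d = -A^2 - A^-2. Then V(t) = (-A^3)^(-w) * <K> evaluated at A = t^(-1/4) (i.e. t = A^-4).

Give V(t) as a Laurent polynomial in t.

Reading the diagram top to bottom ('/'-over between positions i,i+1 = s_i, '\'-over = s_i^-1): braid word = s2^-1 s2 s1 s2 s2 s1 s1 s2 s1 s3 s2.
The presented braid s2^-1 s2 s1 s2 s2 s1 s1 s2 s1 s3 s2 on 4 strands reduces by inverse Markov moves (closure unchanged at each step):
  Deconjugate: the word is γ·β·γ⁻¹ with γ = s2^-1 (prefix) and γ⁻¹ = s2 (suffix); strip both.
  Destabilize: the word has the form β·s3 where s3 occurs only as the final letter (β ∈ B_3); drop it and the last strand → 3 strands.
Reduced to β = s2 s1 s2 s2 s1 s1 s2 s1 on 3 strands, 8 crossings.
Compute on β:
Braid: s2 s1 s2 s2 s1 s1 s2 s1 on 3 strands, 8 crossings.
Writhe w = (#positive) - (#negative) = 8 - 0 = 8.
Enumerate smoothing states for the bracket polynomial. There are 2^8 = 256 states.
Each crossing splits two ways (0=vertical, 1=horizontal). The state's weight is A^(#A-smoothings - #B-smoothings) * d^(loops - 1).
Tabulate the states by total A-exponent and number of loops L (A-exp: L × count):
  A^8: L=3 ×1
  A^6: L=2 ×8
  A^4: L=1 ×16, L=3 ×12
  A^2: L=2 ×48, L=4 ×8
  A^0: L=1 ×17, L=3 ×51, L=5 ×2
  A^-2: L=2 ×34, L=4 ×22
  A^-4: L=1 ×4, L=3 ×21, L=5 ×3
  A^-6: L=2 ×4, L=4 ×4
  A^-8: L=3 ×1
Each group contributes A^e * Σ count * d^(L-1):
Powers of d = -A^2 - A^-2: d^2 = A^4 + 2 + A^-4; d^3 = -A^6 - 3*A^2 - 3*A^-2 - A^-6; d^4 = A^8 + 4*A^4 + 6 + 4*A^-4 + A^-8.
  A^8 * (d^2) = A^12 + 2*A^8 + A^4
  A^6 * (8*d) = -8*A^8 - 8*A^4
  A^4 * (16 + 12*d^2) = 12*A^8 + 40*A^4 + 12
  A^2 * (48*d + 8*d^3) = -8*A^8 - 72*A^4 - 72 - 8*A^-4
  A^0 * (17 + 51*d^2 + 2*d^4) = 2*A^8 + 59*A^4 + 131 + 59*A^-4 + 2*A^-8
  A^-2 * (34*d + 22*d^3) = -22*A^4 - 100 - 100*A^-4 - 22*A^-8
  A^-4 * (4 + 21*d^2 + 3*d^4) = 3*A^4 + 33 + 64*A^-4 + 33*A^-8 + 3*A^-12
  A^-6 * (4*d + 4*d^3) = -4 - 16*A^-4 - 16*A^-8 - 4*A^-12
  A^-8 * (d^2) = A^-4 + 2*A^-8 + A^-12
Summing the groups: <K> = A^12 + A^4 - A^-8
Normalise by the writhe: (-A^3)^(-w) = (-A^3)^(-8) = A^-24, so f(A) = A^-24 * <K> = A^-12 + A^-20 - A^-32.
Substitute A = t^(-1/4), i.e. A^e → t^(-e/4): V(t) = -t^8 + t^5 + t^3

Answer: -t^8 + t^5 + t^3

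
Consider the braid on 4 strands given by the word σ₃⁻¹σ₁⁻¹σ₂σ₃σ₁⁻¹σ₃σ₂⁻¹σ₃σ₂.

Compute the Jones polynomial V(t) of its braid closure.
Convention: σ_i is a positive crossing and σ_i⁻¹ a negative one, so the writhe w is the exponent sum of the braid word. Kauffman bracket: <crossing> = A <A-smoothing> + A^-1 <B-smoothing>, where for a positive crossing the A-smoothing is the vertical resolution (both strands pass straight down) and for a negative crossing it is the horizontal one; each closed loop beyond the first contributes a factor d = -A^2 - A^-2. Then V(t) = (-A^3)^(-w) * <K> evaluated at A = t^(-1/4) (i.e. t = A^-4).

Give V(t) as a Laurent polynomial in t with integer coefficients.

Braid: s3^-1 s1^-1 s2 s3 s1^-1 s3 s2^-1 s3 s2 on 4 strands, 9 crossings.
Writhe w = (#positive) - (#negative) = 5 - 4 = 1.
Computing the Kauffman bracket via state sum. There are 2^9 = 512 states.
Smooth each crossing (0=||, 1=⌣⌢); contribution A^(Σ sign_k(1-2s_k)) * d^(L-1).
Tabulate the states by total A-exponent and number of loops L (A-exp: L × count):
  A^9: L=2 ×1
  A^7: L=1 ×3, L=3 ×6
  A^5: L=2 ×26, L=4 ×10
  A^3: L=1 ×21, L=3 ×58, L=5 ×5
  A^1: L=2 ×86, L=4 ×39, L=6 ×1
  A^-1: L=1 ×35, L=3 ×80, L=5 ×11
  A^-3: L=2 ×53, L=4 ×30, L=6 ×1
  A^-5: L=3 ×32, L=5 ×4
  A^-7: L=4 ×9
  A^-9: L=5 ×1
Each group contributes A^e * Σ count * d^(L-1):
Powers of d = -A^2 - A^-2: d^2 = A^4 + 2 + A^-4; d^3 = -A^6 - 3*A^2 - 3*A^-2 - A^-6; d^4 = A^8 + 4*A^4 + 6 + 4*A^-4 + A^-8; d^5 = -A^10 - 5*A^6 - 10*A^2 - 10*A^-2 - 5*A^-6 - A^-10.
  A^9 * (d) = -A^11 - A^7
  A^7 * (3 + 6*d^2) = 6*A^11 + 15*A^7 + 6*A^3
  A^5 * (26*d + 10*d^3) = -10*A^11 - 56*A^7 - 56*A^3 - 10*A^-1
  A^3 * (21 + 58*d^2 + 5*d^4) = 5*A^11 + 78*A^7 + 167*A^3 + 78*A^-1 + 5*A^-5
  A^1 * (86*d + 39*d^3 + d^5) = -A^11 - 44*A^7 - 213*A^3 - 213*A^-1 - 44*A^-5 - A^-9
  A^-1 * (35 + 80*d^2 + 11*d^4) = 11*A^7 + 124*A^3 + 261*A^-1 + 124*A^-5 + 11*A^-9
  A^-3 * (53*d + 30*d^3 + d^5) = -A^7 - 35*A^3 - 153*A^-1 - 153*A^-5 - 35*A^-9 - A^-13
  A^-5 * (32*d^2 + 4*d^4) = 4*A^3 + 48*A^-1 + 88*A^-5 + 48*A^-9 + 4*A^-13
  A^-7 * (9*d^3) = -9*A^-1 - 27*A^-5 - 27*A^-9 - 9*A^-13
  A^-9 * (d^4) = A^-1 + 4*A^-5 + 6*A^-9 + 4*A^-13 + A^-17
Summing the groups: <K> = -A^11 + 2*A^7 - 3*A^3 + 3*A^-1 - 3*A^-5 + 2*A^-9 - 2*A^-13 + A^-17
Normalise by the writhe: (-A^3)^(-w) = (-A^3)^(-1) = -A^-3, so f(A) = -A^-3 * <K> = A^8 - 2*A^4 + 3 - 3*A^-4 + 3*A^-8 - 2*A^-12 + 2*A^-16 - A^-20.
Substitute A = t^(-1/4), i.e. A^e → t^(-e/4): V(t) = -t^5 + 2*t^4 - 2*t^3 + 3*t^2 - 3*t + 3 - 2*t^-1 + t^-2

Answer: -t^5 + 2*t^4 - 2*t^3 + 3*t^2 - 3*t + 3 - 2*t^-1 + t^-2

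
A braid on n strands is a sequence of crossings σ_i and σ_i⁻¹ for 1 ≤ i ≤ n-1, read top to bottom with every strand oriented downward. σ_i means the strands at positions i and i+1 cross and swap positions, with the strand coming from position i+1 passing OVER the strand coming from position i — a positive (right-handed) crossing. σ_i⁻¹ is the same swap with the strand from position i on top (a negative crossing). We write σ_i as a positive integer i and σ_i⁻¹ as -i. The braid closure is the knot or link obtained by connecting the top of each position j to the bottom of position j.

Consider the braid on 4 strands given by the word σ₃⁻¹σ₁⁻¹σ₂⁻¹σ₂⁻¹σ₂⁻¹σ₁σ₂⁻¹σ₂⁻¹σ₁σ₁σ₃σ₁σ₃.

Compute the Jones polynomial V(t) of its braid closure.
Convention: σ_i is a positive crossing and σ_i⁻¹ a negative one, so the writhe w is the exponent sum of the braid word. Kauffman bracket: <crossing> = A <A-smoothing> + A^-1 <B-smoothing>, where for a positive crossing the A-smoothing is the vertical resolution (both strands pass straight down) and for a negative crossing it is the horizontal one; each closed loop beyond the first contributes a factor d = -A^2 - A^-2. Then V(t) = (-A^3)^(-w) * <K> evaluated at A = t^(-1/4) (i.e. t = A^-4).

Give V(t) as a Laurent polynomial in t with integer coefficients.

-t^2 + 2*t - 3 + 5*t^-1 - 4*t^-2 + 5*t^-3 - 4*t^-4 + 2*t^-5 - t^-6

Derivation:
The presented braid s3^-1 s1^-1 s2^-1 s2^-1 s2^-1 s1 s2^-1 s2^-1 s1 s1 s3 s1 s3 on 4 strands reduces by inverse Markov moves (closure unchanged at each step):
  Deconjugate: the word is γ·β·γ⁻¹ with γ = s3^-1 s1^-1 (prefix) and γ⁻¹ = s1 s3 (suffix); strip both.
  Destabilize: the word has the form β·s3 where s3 occurs only as the final letter (β ∈ B_3); drop it and the last strand → 3 strands.
Reduced to β = s2^-1 s2^-1 s2^-1 s1 s2^-1 s2^-1 s1 s1 on 3 strands, 8 crossings.
Compute on β:
Braid: s2^-1 s2^-1 s2^-1 s1 s2^-1 s2^-1 s1 s1 on 3 strands, 8 crossings.
Writhe w = (#positive) - (#negative) = 3 - 5 = -2.
Enumerate smoothing states for the bracket polynomial. There are 2^8 = 256 states.
For each crossing: s=0 is the vertical smoothing, s=1 horizontal. Crossing k contributes A^(sign_k * (1 - 2*s_k)); loop factor d = -A^2 - A^-2.
Tabulate the states by total A-exponent and number of loops L (A-exp: L × count):
  A^8: L=6 ×1
  A^6: L=5 ×8
  A^4: L=4 ×27, L=6 ×1
  A^2: L=3 ×50, L=5 ×6
  A^0: L=2 ×53, L=4 ×17
  A^-2: L=1 ×27, L=3 ×28, L=5 ×1
  A^-4: L=2 ×24, L=4 ×4
  A^-6: L=3 ×8
  A^-8: L=4 ×1
Each group contributes A^e * Σ count * d^(L-1):
Powers of d = -A^2 - A^-2: d^2 = A^4 + 2 + A^-4; d^3 = -A^6 - 3*A^2 - 3*A^-2 - A^-6; d^4 = A^8 + 4*A^4 + 6 + 4*A^-4 + A^-8; d^5 = -A^10 - 5*A^6 - 10*A^2 - 10*A^-2 - 5*A^-6 - A^-10.
  A^8 * (d^5) = -A^18 - 5*A^14 - 10*A^10 - 10*A^6 - 5*A^2 - A^-2
  A^6 * (8*d^4) = 8*A^14 + 32*A^10 + 48*A^6 + 32*A^2 + 8*A^-2
  A^4 * (27*d^3 + d^5) = -A^14 - 32*A^10 - 91*A^6 - 91*A^2 - 32*A^-2 - A^-6
  A^2 * (50*d^2 + 6*d^4) = 6*A^10 + 74*A^6 + 136*A^2 + 74*A^-2 + 6*A^-6
  A^0 * (53*d + 17*d^3) = -17*A^6 - 104*A^2 - 104*A^-2 - 17*A^-6
  A^-2 * (27 + 28*d^2 + d^4) = A^6 + 32*A^2 + 89*A^-2 + 32*A^-6 + A^-10
  A^-4 * (24*d + 4*d^3) = -4*A^2 - 36*A^-2 - 36*A^-6 - 4*A^-10
  A^-6 * (8*d^2) = 8*A^-2 + 16*A^-6 + 8*A^-10
  A^-8 * (d^3) = -A^-2 - 3*A^-6 - 3*A^-10 - A^-14
Summing the groups: <K> = -A^18 + 2*A^14 - 4*A^10 + 5*A^6 - 4*A^2 + 5*A^-2 - 3*A^-6 + 2*A^-10 - A^-14
Normalise by the writhe: (-A^3)^(-w) = (-A^3)^(2) = A^6, so f(A) = A^6 * <K> = -A^24 + 2*A^20 - 4*A^16 + 5*A^12 - 4*A^8 + 5*A^4 - 3 + 2*A^-4 - A^-8.
Substitute A = t^(-1/4), i.e. A^e → t^(-e/4): V(t) = -t^2 + 2*t - 3 + 5*t^-1 - 4*t^-2 + 5*t^-3 - 4*t^-4 + 2*t^-5 - t^-6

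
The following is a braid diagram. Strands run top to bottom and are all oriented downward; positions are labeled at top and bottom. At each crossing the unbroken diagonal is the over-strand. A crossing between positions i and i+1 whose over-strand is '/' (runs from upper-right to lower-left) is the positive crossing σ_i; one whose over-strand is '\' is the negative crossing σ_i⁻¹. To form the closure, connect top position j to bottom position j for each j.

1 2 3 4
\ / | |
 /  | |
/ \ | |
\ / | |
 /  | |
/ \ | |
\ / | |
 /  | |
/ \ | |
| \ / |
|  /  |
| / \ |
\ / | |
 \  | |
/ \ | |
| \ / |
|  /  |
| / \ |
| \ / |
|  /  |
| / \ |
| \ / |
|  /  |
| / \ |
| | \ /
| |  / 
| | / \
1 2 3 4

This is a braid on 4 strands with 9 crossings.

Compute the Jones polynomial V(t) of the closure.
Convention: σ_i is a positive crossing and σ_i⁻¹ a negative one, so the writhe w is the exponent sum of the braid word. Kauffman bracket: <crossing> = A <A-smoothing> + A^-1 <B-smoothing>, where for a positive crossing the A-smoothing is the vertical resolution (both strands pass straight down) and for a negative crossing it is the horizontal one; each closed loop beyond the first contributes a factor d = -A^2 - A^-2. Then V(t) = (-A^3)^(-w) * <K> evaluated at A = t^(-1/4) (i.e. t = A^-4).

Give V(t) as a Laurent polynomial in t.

Reading the diagram top to bottom ('/'-over between positions i,i+1 = s_i, '\'-over = s_i^-1): braid word = s1 s1 s1 s2 s1^-1 s2 s2 s2 s3.
The presented braid s1 s1 s1 s2 s1^-1 s2 s2 s2 s3 on 4 strands reduces by inverse Markov moves (closure unchanged at each step):
  Destabilize: the word has the form β·s3 where s3 occurs only as the final letter (β ∈ B_3); drop it and the last strand → 3 strands.
Reduced to β = s1 s1 s1 s2 s1^-1 s2 s2 s2 on 3 strands, 8 crossings.
Compute on β:
Braid: s1 s1 s1 s2 s1^-1 s2 s2 s2 on 3 strands, 8 crossings.
Writhe w = (#positive) - (#negative) = 7 - 1 = 6.
State-sum expansion of <K>. There are 2^8 = 256 states.
Each crossing splits two ways (0=vertical, 1=horizontal). The state's weight is A^(#A-smoothings - #B-smoothings) * d^(loops - 1).
Tabulate the states by total A-exponent and number of loops L (A-exp: L × count):
  A^8: L=2 ×1
  A^6: L=1 ×4, L=3 ×4
  A^4: L=2 ×25, L=4 ×3
  A^2: L=1 ×21, L=3 ×34, L=5 ×1
  A^0: L=2 ×48, L=4 ×22
  A^-2: L=3 ×49, L=5 ×7
  A^-4: L=4 ×27, L=6 ×1
  A^-6: L=5 ×8
  A^-8: L=6 ×1
Each group contributes A^e * Σ count * d^(L-1):
Powers of d = -A^2 - A^-2: d^2 = A^4 + 2 + A^-4; d^3 = -A^6 - 3*A^2 - 3*A^-2 - A^-6; d^4 = A^8 + 4*A^4 + 6 + 4*A^-4 + A^-8; d^5 = -A^10 - 5*A^6 - 10*A^2 - 10*A^-2 - 5*A^-6 - A^-10.
  A^8 * (d) = -A^10 - A^6
  A^6 * (4 + 4*d^2) = 4*A^10 + 12*A^6 + 4*A^2
  A^4 * (25*d + 3*d^3) = -3*A^10 - 34*A^6 - 34*A^2 - 3*A^-2
  A^2 * (21 + 34*d^2 + d^4) = A^10 + 38*A^6 + 95*A^2 + 38*A^-2 + A^-6
  A^0 * (48*d + 22*d^3) = -22*A^6 - 114*A^2 - 114*A^-2 - 22*A^-6
  A^-2 * (49*d^2 + 7*d^4) = 7*A^6 + 77*A^2 + 140*A^-2 + 77*A^-6 + 7*A^-10
  A^-4 * (27*d^3 + d^5) = -A^6 - 32*A^2 - 91*A^-2 - 91*A^-6 - 32*A^-10 - A^-14
  A^-6 * (8*d^4) = 8*A^2 + 32*A^-2 + 48*A^-6 + 32*A^-10 + 8*A^-14
  A^-8 * (d^5) = -A^2 - 5*A^-2 - 10*A^-6 - 10*A^-10 - 5*A^-14 - A^-18
Summing the groups: <K> = A^10 - A^6 + 3*A^2 - 3*A^-2 + 3*A^-6 - 3*A^-10 + 2*A^-14 - A^-18
Normalise by the writhe: (-A^3)^(-w) = (-A^3)^(-6) = A^-18, so f(A) = A^-18 * <K> = A^-8 - A^-12 + 3*A^-16 - 3*A^-20 + 3*A^-24 - 3*A^-28 + 2*A^-32 - A^-36.
Substitute A = t^(-1/4), i.e. A^e → t^(-e/4): V(t) = -t^9 + 2*t^8 - 3*t^7 + 3*t^6 - 3*t^5 + 3*t^4 - t^3 + t^2

Answer: -t^9 + 2*t^8 - 3*t^7 + 3*t^6 - 3*t^5 + 3*t^4 - t^3 + t^2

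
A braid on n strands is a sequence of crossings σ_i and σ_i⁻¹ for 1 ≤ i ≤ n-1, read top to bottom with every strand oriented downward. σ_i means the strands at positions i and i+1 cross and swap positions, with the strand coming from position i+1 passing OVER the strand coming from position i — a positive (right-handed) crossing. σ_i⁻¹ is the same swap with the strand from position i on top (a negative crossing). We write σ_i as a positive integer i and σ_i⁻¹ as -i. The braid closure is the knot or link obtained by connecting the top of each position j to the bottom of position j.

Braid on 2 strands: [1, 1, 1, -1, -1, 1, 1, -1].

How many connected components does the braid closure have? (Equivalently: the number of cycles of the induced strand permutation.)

Track the strand permutation on 2 strands, starting from identity.
  step 1: s1 swaps positions 1,2 -> [2 1]
  step 2: s1 swaps positions 1,2 -> [1 2]
  step 3: s1 swaps positions 1,2 -> [2 1]
  step 4: s1^-1 swaps positions 1,2 -> [1 2]
  step 5: s1^-1 swaps positions 1,2 -> [2 1]
  step 6: s1 swaps positions 1,2 -> [1 2]
  step 7: s1 swaps positions 1,2 -> [2 1]
  step 8: s1^-1 swaps positions 1,2 -> [1 2]
Final permutation (position -> original strand): [1 2]
Closure components = cycle count of this permutation = 2.

Answer: 2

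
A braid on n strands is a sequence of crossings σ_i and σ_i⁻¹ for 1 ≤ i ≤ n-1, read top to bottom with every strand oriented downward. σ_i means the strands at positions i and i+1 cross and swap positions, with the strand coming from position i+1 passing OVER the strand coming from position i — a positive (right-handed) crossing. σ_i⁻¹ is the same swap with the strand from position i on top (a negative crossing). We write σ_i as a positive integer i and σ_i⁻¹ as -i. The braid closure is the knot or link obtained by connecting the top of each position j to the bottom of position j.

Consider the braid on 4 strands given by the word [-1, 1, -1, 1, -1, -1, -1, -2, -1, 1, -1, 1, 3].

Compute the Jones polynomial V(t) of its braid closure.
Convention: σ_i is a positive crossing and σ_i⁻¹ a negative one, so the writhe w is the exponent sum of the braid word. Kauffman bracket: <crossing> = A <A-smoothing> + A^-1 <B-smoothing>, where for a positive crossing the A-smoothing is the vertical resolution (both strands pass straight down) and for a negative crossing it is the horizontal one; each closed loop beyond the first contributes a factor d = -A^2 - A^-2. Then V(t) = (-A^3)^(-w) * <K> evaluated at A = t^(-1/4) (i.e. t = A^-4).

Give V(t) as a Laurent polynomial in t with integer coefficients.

The presented braid s1^-1 s1 s1^-1 s1 s1^-1 s1^-1 s1^-1 s2^-1 s1^-1 s1 s1^-1 s1 s3 on 4 strands reduces by inverse Markov moves (closure unchanged at each step):
  Destabilize: the word has the form β·s3 where s3 occurs only as the final letter (β ∈ B_3); drop it and the last strand → 3 strands.
  Deconjugate: the word is γ·β·γ⁻¹ with γ = s1^-1 (prefix) and γ⁻¹ = s1 (suffix); strip both.
  Deconjugate: the word is γ·β·γ⁻¹ with γ = s1 s1^-1 (prefix) and γ⁻¹ = s1 s1^-1 (suffix); strip both.
Reduced to β = s1 s1^-1 s1^-1 s1^-1 s2^-1 s1^-1 on 3 strands, 6 crossings.
Compute on β:
First cancel adjacent σ_i σ_i⁻¹ pairs (Reidemeister II — same braid, same closure): s1 s1^-1 s1^-1 s1^-1 s2^-1 s1^-1 → s1^-1 s1^-1 s2^-1 s1^-1.
Braid: s1^-1 s1^-1 s2^-1 s1^-1 on 3 strands, 4 crossings.
Writhe w = (#positive) - (#negative) = 0 - 4 = -4.
State-sum expansion of <K>. There are 2^4 = 16 states.
Smooth each crossing (0=||, 1=⌣⌢); contribution A^(Σ sign_k(1-2s_k)) * d^(L-1).
  state 0000: A-exp=-4, loops=3, term = A^-4 * d^2
  state 0001: A-exp=-2, loops=2, term = A^-2 * d^1
  state 0010: A-exp=-2, loops=2, term = A^-2 * d^1
  state 0011: A-exp=+0, loops=1, term = A^0 * d^0
  state 0100: A-exp=-2, loops=2, term = A^-2 * d^1
  state 0101: A-exp=+0, loops=3, term = A^0 * d^2
  state 0110: A-exp=+0, loops=1, term = A^0 * d^0
  state 0111: A-exp=+2, loops=2, term = A^2 * d^1
  state 1000: A-exp=-2, loops=2, term = A^-2 * d^1
  state 1001: A-exp=+0, loops=3, term = A^0 * d^2
  state 1010: A-exp=+0, loops=1, term = A^0 * d^0
  state 1011: A-exp=+2, loops=2, term = A^2 * d^1
  state 1100: A-exp=+0, loops=3, term = A^0 * d^2
  state 1101: A-exp=+2, loops=4, term = A^2 * d^3
  state 1110: A-exp=+2, loops=2, term = A^2 * d^1
  state 1111: A-exp=+4, loops=3, term = A^4 * d^2
Collect the terms by A-exponent (count of states per loop number):
Powers of d = -A^2 - A^-2: d^2 = A^4 + 2 + A^-4; d^3 = -A^6 - 3*A^2 - 3*A^-2 - A^-6.
  A^4 * (d^2) = A^8 + 2*A^4 + 1
  A^2 * (3*d + d^3) = -A^8 - 6*A^4 - 6 - A^-4
  A^0 * (3 + 3*d^2) = 3*A^4 + 9 + 3*A^-4
  A^-2 * (4*d) = -4 - 4*A^-4
  A^-4 * (d^2) = 1 + 2*A^-4 + A^-8
Summing the groups: <K> = -A^4 + 1 + A^-8
Normalise by the writhe: (-A^3)^(-w) = (-A^3)^(4) = A^12, so f(A) = A^12 * <K> = -A^16 + A^12 + A^4.
Substitute A = t^(-1/4), i.e. A^e → t^(-e/4): V(t) = t^-1 + t^-3 - t^-4

Answer: t^-1 + t^-3 - t^-4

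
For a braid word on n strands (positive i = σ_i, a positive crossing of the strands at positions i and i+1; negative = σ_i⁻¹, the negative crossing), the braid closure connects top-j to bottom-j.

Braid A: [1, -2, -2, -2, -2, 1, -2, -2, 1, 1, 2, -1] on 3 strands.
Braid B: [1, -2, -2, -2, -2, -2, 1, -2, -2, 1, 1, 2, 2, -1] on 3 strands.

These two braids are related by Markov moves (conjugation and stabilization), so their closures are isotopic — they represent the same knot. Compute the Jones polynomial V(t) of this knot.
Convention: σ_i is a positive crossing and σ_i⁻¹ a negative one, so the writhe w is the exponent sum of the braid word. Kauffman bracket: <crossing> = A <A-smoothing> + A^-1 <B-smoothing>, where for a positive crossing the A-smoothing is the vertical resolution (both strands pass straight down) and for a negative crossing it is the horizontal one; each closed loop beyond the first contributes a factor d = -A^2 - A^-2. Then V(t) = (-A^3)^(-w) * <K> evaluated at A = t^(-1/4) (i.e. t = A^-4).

-t^2 + 2*t - 3 + 5*t^-1 - 4*t^-2 + 5*t^-3 - 4*t^-4 + 2*t^-5 - t^-6

Derivation:
Markov-equivalent braids have isotopic closures, hence identical knot invariants. Strip the Markov moves from each word to reach a common short braid β, then compute V(t) once on β.
Braid A: s1 s2^-1 s2^-1 s2^-1 s2^-1 s1 s2^-1 s2^-1 s1 s1 s2 s1^-1 on 3 strands reduces by inverse Markov moves (closure unchanged at each step):
  Deconjugate: the word is γ·β·γ⁻¹ with γ = s1 s2^-1 (prefix) and γ⁻¹ = s2 s1^-1 (suffix); strip both.
Reduced to β = s2^-1 s2^-1 s2^-1 s1 s2^-1 s2^-1 s1 s1 on 3 strands, 8 crossings.
Braid B: s1 s2^-1 s2^-1 s2^-1 s2^-1 s2^-1 s1 s2^-1 s2^-1 s1 s1 s2 s2 s1^-1 on 3 strands reduces by inverse Markov moves (closure unchanged at each step):
  Deconjugate: the word is γ·β·γ⁻¹ with γ = s1 (prefix) and γ⁻¹ = s1^-1 (suffix); strip both.
  Deconjugate: the word is γ·β·γ⁻¹ with γ = s2^-1 s2^-1 (prefix) and γ⁻¹ = s2 s2 (suffix); strip both.
Reduced to β = s2^-1 s2^-1 s2^-1 s1 s2^-1 s2^-1 s1 s1 on 3 strands, 8 crossings.
Both give the same β = s2^-1 s2^-1 s2^-1 s1 s2^-1 s2^-1 s1 s1 on 3 strands, so one state sum suffices:
Braid: s2^-1 s2^-1 s2^-1 s1 s2^-1 s2^-1 s1 s1 on 3 strands, 8 crossings.
Writhe w = (#positive) - (#negative) = 3 - 5 = -2.
Computing the Kauffman bracket via state sum. There are 2^8 = 256 states.
For each crossing: s=0 is the vertical smoothing, s=1 horizontal. Crossing k contributes A^(sign_k * (1 - 2*s_k)); loop factor d = -A^2 - A^-2.
Tabulate the states by total A-exponent and number of loops L (A-exp: L × count):
  A^8: L=6 ×1
  A^6: L=5 ×8
  A^4: L=4 ×27, L=6 ×1
  A^2: L=3 ×50, L=5 ×6
  A^0: L=2 ×53, L=4 ×17
  A^-2: L=1 ×27, L=3 ×28, L=5 ×1
  A^-4: L=2 ×24, L=4 ×4
  A^-6: L=3 ×8
  A^-8: L=4 ×1
Each group contributes A^e * Σ count * d^(L-1):
Powers of d = -A^2 - A^-2: d^2 = A^4 + 2 + A^-4; d^3 = -A^6 - 3*A^2 - 3*A^-2 - A^-6; d^4 = A^8 + 4*A^4 + 6 + 4*A^-4 + A^-8; d^5 = -A^10 - 5*A^6 - 10*A^2 - 10*A^-2 - 5*A^-6 - A^-10.
  A^8 * (d^5) = -A^18 - 5*A^14 - 10*A^10 - 10*A^6 - 5*A^2 - A^-2
  A^6 * (8*d^4) = 8*A^14 + 32*A^10 + 48*A^6 + 32*A^2 + 8*A^-2
  A^4 * (27*d^3 + d^5) = -A^14 - 32*A^10 - 91*A^6 - 91*A^2 - 32*A^-2 - A^-6
  A^2 * (50*d^2 + 6*d^4) = 6*A^10 + 74*A^6 + 136*A^2 + 74*A^-2 + 6*A^-6
  A^0 * (53*d + 17*d^3) = -17*A^6 - 104*A^2 - 104*A^-2 - 17*A^-6
  A^-2 * (27 + 28*d^2 + d^4) = A^6 + 32*A^2 + 89*A^-2 + 32*A^-6 + A^-10
  A^-4 * (24*d + 4*d^3) = -4*A^2 - 36*A^-2 - 36*A^-6 - 4*A^-10
  A^-6 * (8*d^2) = 8*A^-2 + 16*A^-6 + 8*A^-10
  A^-8 * (d^3) = -A^-2 - 3*A^-6 - 3*A^-10 - A^-14
Summing the groups: <K> = -A^18 + 2*A^14 - 4*A^10 + 5*A^6 - 4*A^2 + 5*A^-2 - 3*A^-6 + 2*A^-10 - A^-14
Normalise by the writhe: (-A^3)^(-w) = (-A^3)^(2) = A^6, so f(A) = A^6 * <K> = -A^24 + 2*A^20 - 4*A^16 + 5*A^12 - 4*A^8 + 5*A^4 - 3 + 2*A^-4 - A^-8.
Substitute A = t^(-1/4), i.e. A^e → t^(-e/4): V(t) = -t^2 + 2*t - 3 + 5*t^-1 - 4*t^-2 + 5*t^-3 - 4*t^-4 + 2*t^-5 - t^-6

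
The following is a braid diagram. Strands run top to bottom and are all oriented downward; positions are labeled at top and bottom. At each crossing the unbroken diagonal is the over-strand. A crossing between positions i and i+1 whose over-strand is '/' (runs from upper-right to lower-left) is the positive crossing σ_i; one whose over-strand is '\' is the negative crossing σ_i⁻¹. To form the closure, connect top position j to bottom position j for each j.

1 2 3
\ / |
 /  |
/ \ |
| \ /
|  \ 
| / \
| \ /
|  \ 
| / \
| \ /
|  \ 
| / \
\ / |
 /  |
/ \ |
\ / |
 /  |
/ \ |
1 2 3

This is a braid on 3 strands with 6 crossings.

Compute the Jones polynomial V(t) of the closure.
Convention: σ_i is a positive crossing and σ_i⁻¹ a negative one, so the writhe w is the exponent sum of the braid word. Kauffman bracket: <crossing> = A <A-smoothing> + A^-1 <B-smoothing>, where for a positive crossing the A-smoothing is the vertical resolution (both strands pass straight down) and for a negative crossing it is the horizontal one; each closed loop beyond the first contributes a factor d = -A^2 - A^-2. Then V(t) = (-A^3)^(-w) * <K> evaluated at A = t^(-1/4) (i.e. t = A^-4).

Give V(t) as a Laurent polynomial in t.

Reading the diagram top to bottom ('/'-over between positions i,i+1 = s_i, '\'-over = s_i^-1): braid word = s1 s2^-1 s2^-1 s2^-1 s1 s1.
Braid: s1 s2^-1 s2^-1 s2^-1 s1 s1 on 3 strands, 6 crossings.
Writhe w = (#positive) - (#negative) = 3 - 3 = 0.
State-sum expansion of <K>. There are 2^6 = 64 states.
Each crossing splits two ways (0=vertical, 1=horizontal). The state's weight is A^(#A-smoothings - #B-smoothings) * d^(loops - 1).
Tabulate the states by total A-exponent and number of loops L (A-exp: L × count):
  A^6: L=4 ×1
  A^4: L=3 ×6
  A^2: L=2 ×12, L=4 ×3
  A^0: L=1 ×9, L=3 ×10, L=5 ×1
  A^-2: L=2 ×12, L=4 ×3
  A^-4: L=3 ×6
  A^-6: L=4 ×1
Each group contributes A^e * Σ count * d^(L-1):
Powers of d = -A^2 - A^-2: d^2 = A^4 + 2 + A^-4; d^3 = -A^6 - 3*A^2 - 3*A^-2 - A^-6; d^4 = A^8 + 4*A^4 + 6 + 4*A^-4 + A^-8.
  A^6 * (d^3) = -A^12 - 3*A^8 - 3*A^4 - 1
  A^4 * (6*d^2) = 6*A^8 + 12*A^4 + 6
  A^2 * (12*d + 3*d^3) = -3*A^8 - 21*A^4 - 21 - 3*A^-4
  A^0 * (9 + 10*d^2 + d^4) = A^8 + 14*A^4 + 35 + 14*A^-4 + A^-8
  A^-2 * (12*d + 3*d^3) = -3*A^4 - 21 - 21*A^-4 - 3*A^-8
  A^-4 * (6*d^2) = 6 + 12*A^-4 + 6*A^-8
  A^-6 * (d^3) = -1 - 3*A^-4 - 3*A^-8 - A^-12
Summing the groups: <K> = -A^12 + A^8 - A^4 + 3 - A^-4 + A^-8 - A^-12
Normalise by the writhe: (-A^3)^(-w) = (-A^3)^(0) = 1, so f(A) = 1 * <K> = -A^12 + A^8 - A^4 + 3 - A^-4 + A^-8 - A^-12.
Substitute A = t^(-1/4), i.e. A^e → t^(-e/4): V(t) = -t^3 + t^2 - t + 3 - t^-1 + t^-2 - t^-3

Answer: -t^3 + t^2 - t + 3 - t^-1 + t^-2 - t^-3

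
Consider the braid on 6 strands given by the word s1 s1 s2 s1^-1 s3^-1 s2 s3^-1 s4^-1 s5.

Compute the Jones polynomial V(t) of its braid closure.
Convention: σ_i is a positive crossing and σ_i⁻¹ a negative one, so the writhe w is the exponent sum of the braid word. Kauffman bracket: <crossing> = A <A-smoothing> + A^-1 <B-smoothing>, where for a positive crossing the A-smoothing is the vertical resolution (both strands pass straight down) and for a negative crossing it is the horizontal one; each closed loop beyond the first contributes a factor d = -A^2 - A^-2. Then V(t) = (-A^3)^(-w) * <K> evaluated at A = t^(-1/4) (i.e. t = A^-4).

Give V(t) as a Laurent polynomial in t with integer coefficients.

The presented braid s1 s1 s2 s1^-1 s3^-1 s2 s3^-1 s4^-1 s5 on 6 strands reduces by inverse Markov moves (closure unchanged at each step):
  Destabilize: the word has the form β·s5 where s5 occurs only as the final letter (β ∈ B_5); drop it and the last strand → 5 strands.
  Destabilize: the word has the form β·s4^-1 where s4^-1 occurs only as the final letter (β ∈ B_4); drop it and the last strand → 4 strands.
Reduced to β = s1 s1 s2 s1^-1 s3^-1 s2 s3^-1 on 4 strands, 7 crossings.
Compute on β:
Braid: s1 s1 s2 s1^-1 s3^-1 s2 s3^-1 on 4 strands, 7 crossings.
Writhe w = (#positive) - (#negative) = 4 - 3 = 1.
State-sum expansion of <K>. There are 2^7 = 128 states.
For each crossing: s=0 is the vertical smoothing, s=1 horizontal. Crossing k contributes A^(sign_k * (1 - 2*s_k)); loop factor d = -A^2 - A^-2.
Tabulate the states by total A-exponent and number of loops L (A-exp: L × count):
  A^7: L=3 ×1
  A^5: L=2 ×4, L=4 ×3
  A^3: L=1 ×5, L=3 ×15, L=5 ×1
  A^1: L=2 ×27, L=4 ×8
  A^-1: L=1 ×14, L=3 ×20, L=5 ×1
  A^-3: L=2 ×17, L=4 ×4
  A^-5: L=3 ×7
  A^-7: L=4 ×1
Each group contributes A^e * Σ count * d^(L-1):
Powers of d = -A^2 - A^-2: d^2 = A^4 + 2 + A^-4; d^3 = -A^6 - 3*A^2 - 3*A^-2 - A^-6; d^4 = A^8 + 4*A^4 + 6 + 4*A^-4 + A^-8.
  A^7 * (d^2) = A^11 + 2*A^7 + A^3
  A^5 * (4*d + 3*d^3) = -3*A^11 - 13*A^7 - 13*A^3 - 3*A^-1
  A^3 * (5 + 15*d^2 + d^4) = A^11 + 19*A^7 + 41*A^3 + 19*A^-1 + A^-5
  A^1 * (27*d + 8*d^3) = -8*A^7 - 51*A^3 - 51*A^-1 - 8*A^-5
  A^-1 * (14 + 20*d^2 + d^4) = A^7 + 24*A^3 + 60*A^-1 + 24*A^-5 + A^-9
  A^-3 * (17*d + 4*d^3) = -4*A^3 - 29*A^-1 - 29*A^-5 - 4*A^-9
  A^-5 * (7*d^2) = 7*A^-1 + 14*A^-5 + 7*A^-9
  A^-7 * (d^3) = -A^-1 - 3*A^-5 - 3*A^-9 - A^-13
Summing the groups: <K> = -A^11 + A^7 - 2*A^3 + 2*A^-1 - A^-5 + A^-9 - A^-13
Normalise by the writhe: (-A^3)^(-w) = (-A^3)^(-1) = -A^-3, so f(A) = -A^-3 * <K> = A^8 - A^4 + 2 - 2*A^-4 + A^-8 - A^-12 + A^-16.
Substitute A = t^(-1/4), i.e. A^e → t^(-e/4): V(t) = t^4 - t^3 + t^2 - 2*t + 2 - t^-1 + t^-2

Answer: t^4 - t^3 + t^2 - 2*t + 2 - t^-1 + t^-2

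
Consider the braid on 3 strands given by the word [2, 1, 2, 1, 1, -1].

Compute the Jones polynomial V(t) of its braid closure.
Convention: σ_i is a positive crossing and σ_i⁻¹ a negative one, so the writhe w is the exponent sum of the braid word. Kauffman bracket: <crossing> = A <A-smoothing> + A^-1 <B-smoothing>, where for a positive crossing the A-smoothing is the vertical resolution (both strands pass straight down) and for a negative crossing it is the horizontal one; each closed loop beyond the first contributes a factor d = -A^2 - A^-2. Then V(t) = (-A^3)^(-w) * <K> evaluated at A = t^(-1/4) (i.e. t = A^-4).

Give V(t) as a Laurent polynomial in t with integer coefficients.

First cancel adjacent σ_i σ_i⁻¹ pairs (Reidemeister II — same braid, same closure): s2 s1 s2 s1 s1 s1^-1 → s2 s1 s2 s1.
Braid: s2 s1 s2 s1 on 3 strands, 4 crossings.
Writhe w = (#positive) - (#negative) = 4 - 0 = 4.
State-sum expansion of <K>. There are 2^4 = 16 states.
For each crossing: s=0 is the vertical smoothing, s=1 horizontal. Crossing k contributes A^(sign_k * (1 - 2*s_k)); loop factor d = -A^2 - A^-2.
  state 0000: A-exp=+4, loops=3, term = A^4 * d^2
  state 0001: A-exp=+2, loops=2, term = A^2 * d^1
  state 0010: A-exp=+2, loops=2, term = A^2 * d^1
  state 0011: A-exp=+0, loops=1, term = A^0 * d^0
  state 0100: A-exp=+2, loops=2, term = A^2 * d^1
  state 0101: A-exp=+0, loops=3, term = A^0 * d^2
  state 0110: A-exp=+0, loops=1, term = A^0 * d^0
  state 0111: A-exp=-2, loops=2, term = A^-2 * d^1
  state 1000: A-exp=+2, loops=2, term = A^2 * d^1
  state 1001: A-exp=+0, loops=1, term = A^0 * d^0
  state 1010: A-exp=+0, loops=3, term = A^0 * d^2
  state 1011: A-exp=-2, loops=2, term = A^-2 * d^1
  state 1100: A-exp=+0, loops=1, term = A^0 * d^0
  state 1101: A-exp=-2, loops=2, term = A^-2 * d^1
  state 1110: A-exp=-2, loops=2, term = A^-2 * d^1
  state 1111: A-exp=-4, loops=1, term = A^-4 * d^0
Collect the terms by A-exponent (count of states per loop number):
Powers of d = -A^2 - A^-2: d^2 = A^4 + 2 + A^-4.
  A^4 * (d^2) = A^8 + 2*A^4 + 1
  A^2 * (4*d) = -4*A^4 - 4
  A^0 * (4 + 2*d^2) = 2*A^4 + 8 + 2*A^-4
  A^-2 * (4*d) = -4 - 4*A^-4
  A^-4 * (1) = A^-4
Summing the groups: <K> = A^8 + 1 - A^-4
Normalise by the writhe: (-A^3)^(-w) = (-A^3)^(-4) = A^-12, so f(A) = A^-12 * <K> = A^-4 + A^-12 - A^-16.
Substitute A = t^(-1/4), i.e. A^e → t^(-e/4): V(t) = -t^4 + t^3 + t

Answer: -t^4 + t^3 + t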